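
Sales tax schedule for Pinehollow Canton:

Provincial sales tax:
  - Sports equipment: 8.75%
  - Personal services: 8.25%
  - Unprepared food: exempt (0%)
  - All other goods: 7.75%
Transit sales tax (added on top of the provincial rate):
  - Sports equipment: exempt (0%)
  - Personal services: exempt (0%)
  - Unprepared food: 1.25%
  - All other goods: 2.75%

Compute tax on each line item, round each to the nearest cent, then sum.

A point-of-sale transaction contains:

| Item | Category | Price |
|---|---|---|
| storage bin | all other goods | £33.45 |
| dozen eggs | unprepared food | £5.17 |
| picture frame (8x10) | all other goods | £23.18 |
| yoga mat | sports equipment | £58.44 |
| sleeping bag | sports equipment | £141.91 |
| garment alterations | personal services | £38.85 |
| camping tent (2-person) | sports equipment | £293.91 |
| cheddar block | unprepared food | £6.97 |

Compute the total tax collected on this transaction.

£52.55

Storage bin £33.45: all other goods → 7.75% + 2.75% transit = 10.5% → £3.51
Dozen eggs £5.17: unprepared food → 0% + 1.25% transit = 1.25% → £0.06
Picture frame (8x10) £23.18: all other goods → 7.75% + 2.75% transit = 10.5% → £2.43
Yoga mat £58.44: sports equipment → 8.75% + 0% transit = 8.75% → £5.11
Sleeping bag £141.91: sports equipment → 8.75% + 0% transit = 8.75% → £12.42
Garment alterations £38.85: personal services → 8.25% + 0% transit = 8.25% → £3.21
Camping tent (2-person) £293.91: sports equipment → 8.75% + 0% transit = 8.75% → £25.72
Cheddar block £6.97: unprepared food → 0% + 1.25% transit = 1.25% → £0.09
Total tax = £3.51 + £0.06 + £2.43 + £5.11 + £12.42 + £3.21 + £25.72 + £0.09 = £52.55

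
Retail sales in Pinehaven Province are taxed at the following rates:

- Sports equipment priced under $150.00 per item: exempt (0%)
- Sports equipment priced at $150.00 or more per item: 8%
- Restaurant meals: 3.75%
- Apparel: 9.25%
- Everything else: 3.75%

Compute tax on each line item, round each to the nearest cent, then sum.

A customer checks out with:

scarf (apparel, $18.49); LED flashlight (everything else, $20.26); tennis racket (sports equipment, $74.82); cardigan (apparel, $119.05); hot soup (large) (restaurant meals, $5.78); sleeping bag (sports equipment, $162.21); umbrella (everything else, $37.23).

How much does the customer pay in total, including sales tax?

Scarf $18.49: apparel → 9.25% → $1.71
LED flashlight $20.26: everything else → 3.75% → $0.76
Tennis racket $74.82: sports equipment, under $150.00 → 0% → $0.00
Cardigan $119.05: apparel → 9.25% → $11.01
Hot soup (large) $5.78: restaurant meals → 3.75% → $0.22
Sleeping bag $162.21: sports equipment, $150.00 or more → 8% → $12.98
Umbrella $37.23: everything else → 3.75% → $1.40
Subtotal = $437.84; tax = $28.08; total due = $465.92

$465.92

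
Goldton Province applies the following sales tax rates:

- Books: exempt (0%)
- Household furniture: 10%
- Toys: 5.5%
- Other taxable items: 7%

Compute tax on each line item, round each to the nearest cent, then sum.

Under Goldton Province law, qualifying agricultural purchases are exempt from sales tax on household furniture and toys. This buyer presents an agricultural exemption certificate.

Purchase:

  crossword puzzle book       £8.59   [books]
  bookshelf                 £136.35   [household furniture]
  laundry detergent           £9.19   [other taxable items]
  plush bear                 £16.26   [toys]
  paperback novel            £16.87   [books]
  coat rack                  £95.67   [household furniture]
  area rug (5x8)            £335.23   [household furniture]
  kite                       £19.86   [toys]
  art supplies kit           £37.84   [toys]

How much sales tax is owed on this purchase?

£0.64

Crossword puzzle book £8.59: books → 0% → £0.00
Bookshelf £136.35: household furniture, buyer-exempt → 0% → £0.00
Laundry detergent £9.19: other taxable items → 7% → £0.64
Plush bear £16.26: toys, buyer-exempt → 0% → £0.00
Paperback novel £16.87: books → 0% → £0.00
Coat rack £95.67: household furniture, buyer-exempt → 0% → £0.00
Area rug (5x8) £335.23: household furniture, buyer-exempt → 0% → £0.00
Kite £19.86: toys, buyer-exempt → 0% → £0.00
Art supplies kit £37.84: toys, buyer-exempt → 0% → £0.00
Total tax = £0.64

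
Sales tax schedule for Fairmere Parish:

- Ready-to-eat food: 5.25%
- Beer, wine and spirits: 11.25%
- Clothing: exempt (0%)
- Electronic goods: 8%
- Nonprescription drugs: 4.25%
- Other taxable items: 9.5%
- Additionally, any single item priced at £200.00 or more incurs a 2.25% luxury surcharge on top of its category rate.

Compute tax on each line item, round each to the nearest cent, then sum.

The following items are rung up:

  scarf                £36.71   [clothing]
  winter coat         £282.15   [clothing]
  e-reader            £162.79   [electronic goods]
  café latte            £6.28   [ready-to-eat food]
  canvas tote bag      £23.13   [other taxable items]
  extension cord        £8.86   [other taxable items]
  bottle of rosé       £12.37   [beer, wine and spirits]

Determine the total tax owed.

£24.13

Scarf £36.71: clothing → 0% → £0.00
Winter coat £282.15: clothing → 0% + 2.25% surcharge = 2.25% → £6.35
E-reader £162.79: electronic goods → 8% → £13.02
Café latte £6.28: ready-to-eat food → 5.25% → £0.33
Canvas tote bag £23.13: other taxable items → 9.5% → £2.20
Extension cord £8.86: other taxable items → 9.5% → £0.84
Bottle of rosé £12.37: beer, wine and spirits → 11.25% → £1.39
Total tax = £6.35 + £13.02 + £0.33 + £2.20 + £0.84 + £1.39 = £24.13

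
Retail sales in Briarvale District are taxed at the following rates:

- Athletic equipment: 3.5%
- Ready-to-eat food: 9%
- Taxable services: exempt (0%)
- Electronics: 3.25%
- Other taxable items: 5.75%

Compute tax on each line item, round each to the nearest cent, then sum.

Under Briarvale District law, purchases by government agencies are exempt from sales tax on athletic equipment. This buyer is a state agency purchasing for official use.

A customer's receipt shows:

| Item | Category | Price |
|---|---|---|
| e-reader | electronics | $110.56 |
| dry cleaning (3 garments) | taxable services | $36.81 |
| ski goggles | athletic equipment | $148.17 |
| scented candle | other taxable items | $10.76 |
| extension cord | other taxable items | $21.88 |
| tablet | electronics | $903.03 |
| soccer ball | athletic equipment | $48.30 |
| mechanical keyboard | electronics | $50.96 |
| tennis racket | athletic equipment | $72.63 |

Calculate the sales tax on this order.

$36.48

E-reader $110.56: electronics → 3.25% → $3.59
Dry cleaning (3 garments) $36.81: taxable services → 0% → $0.00
Ski goggles $148.17: athletic equipment, buyer-exempt → 0% → $0.00
Scented candle $10.76: other taxable items → 5.75% → $0.62
Extension cord $21.88: other taxable items → 5.75% → $1.26
Tablet $903.03: electronics → 3.25% → $29.35
Soccer ball $48.30: athletic equipment, buyer-exempt → 0% → $0.00
Mechanical keyboard $50.96: electronics → 3.25% → $1.66
Tennis racket $72.63: athletic equipment, buyer-exempt → 0% → $0.00
Total tax = $3.59 + $0.62 + $1.26 + $29.35 + $1.66 = $36.48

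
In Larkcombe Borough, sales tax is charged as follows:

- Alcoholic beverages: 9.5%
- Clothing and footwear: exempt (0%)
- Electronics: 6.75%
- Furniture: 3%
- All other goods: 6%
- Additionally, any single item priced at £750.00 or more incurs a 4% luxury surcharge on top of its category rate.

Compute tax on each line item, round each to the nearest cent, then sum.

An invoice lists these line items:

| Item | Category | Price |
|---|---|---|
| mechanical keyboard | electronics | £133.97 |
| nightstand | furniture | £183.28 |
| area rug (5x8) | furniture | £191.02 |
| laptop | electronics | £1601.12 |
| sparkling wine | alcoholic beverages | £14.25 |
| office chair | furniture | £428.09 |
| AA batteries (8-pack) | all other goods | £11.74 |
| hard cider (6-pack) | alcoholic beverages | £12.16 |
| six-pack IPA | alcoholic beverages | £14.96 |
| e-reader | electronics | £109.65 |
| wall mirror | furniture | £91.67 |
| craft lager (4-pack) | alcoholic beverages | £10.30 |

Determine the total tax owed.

£220.99

Mechanical keyboard £133.97: electronics → 6.75% → £9.04
Nightstand £183.28: furniture → 3% → £5.50
Area rug (5x8) £191.02: furniture → 3% → £5.73
Laptop £1601.12: electronics → 6.75% + 4% surcharge = 10.75% → £172.12
Sparkling wine £14.25: alcoholic beverages → 9.5% → £1.35
Office chair £428.09: furniture → 3% → £12.84
AA batteries (8-pack) £11.74: all other goods → 6% → £0.70
Hard cider (6-pack) £12.16: alcoholic beverages → 9.5% → £1.16
Six-pack IPA £14.96: alcoholic beverages → 9.5% → £1.42
E-reader £109.65: electronics → 6.75% → £7.40
Wall mirror £91.67: furniture → 3% → £2.75
Craft lager (4-pack) £10.30: alcoholic beverages → 9.5% → £0.98
Total tax = £9.04 + £5.50 + £5.73 + £172.12 + £1.35 + £12.84 + £0.70 + £1.16 + £1.42 + £7.40 + £2.75 + £0.98 = £220.99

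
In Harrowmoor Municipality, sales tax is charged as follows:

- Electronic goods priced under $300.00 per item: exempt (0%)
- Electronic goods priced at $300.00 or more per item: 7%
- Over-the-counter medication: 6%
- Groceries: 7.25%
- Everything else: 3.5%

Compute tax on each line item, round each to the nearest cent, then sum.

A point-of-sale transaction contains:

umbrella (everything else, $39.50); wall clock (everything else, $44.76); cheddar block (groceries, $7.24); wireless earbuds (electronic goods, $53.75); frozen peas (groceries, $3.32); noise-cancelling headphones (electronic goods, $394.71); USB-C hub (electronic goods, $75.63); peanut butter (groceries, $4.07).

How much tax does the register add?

$31.64

Umbrella $39.50: everything else → 3.5% → $1.38
Wall clock $44.76: everything else → 3.5% → $1.57
Cheddar block $7.24: groceries → 7.25% → $0.52
Wireless earbuds $53.75: electronic goods, under $300.00 → 0% → $0.00
Frozen peas $3.32: groceries → 7.25% → $0.24
Noise-cancelling headphones $394.71: electronic goods, $300.00 or more → 7% → $27.63
USB-C hub $75.63: electronic goods, under $300.00 → 0% → $0.00
Peanut butter $4.07: groceries → 7.25% → $0.30
Total tax = $1.38 + $1.57 + $0.52 + $0.24 + $27.63 + $0.30 = $31.64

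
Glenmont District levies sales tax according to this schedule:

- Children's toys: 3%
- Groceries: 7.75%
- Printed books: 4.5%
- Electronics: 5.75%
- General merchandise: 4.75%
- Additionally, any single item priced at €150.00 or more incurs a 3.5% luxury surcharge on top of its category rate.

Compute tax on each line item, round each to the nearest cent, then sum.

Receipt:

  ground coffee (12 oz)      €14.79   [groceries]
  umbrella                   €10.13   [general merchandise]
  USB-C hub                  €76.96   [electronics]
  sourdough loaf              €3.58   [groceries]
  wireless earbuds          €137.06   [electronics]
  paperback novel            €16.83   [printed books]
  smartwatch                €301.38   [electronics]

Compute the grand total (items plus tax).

Ground coffee (12 oz) €14.79: groceries → 7.75% → €1.15
Umbrella €10.13: general merchandise → 4.75% → €0.48
USB-C hub €76.96: electronics → 5.75% → €4.43
Sourdough loaf €3.58: groceries → 7.75% → €0.28
Wireless earbuds €137.06: electronics → 5.75% → €7.88
Paperback novel €16.83: printed books → 4.5% → €0.76
Smartwatch €301.38: electronics → 5.75% + 3.5% surcharge = 9.25% → €27.88
Subtotal = €560.73; tax = €42.86; total due = €603.59

€603.59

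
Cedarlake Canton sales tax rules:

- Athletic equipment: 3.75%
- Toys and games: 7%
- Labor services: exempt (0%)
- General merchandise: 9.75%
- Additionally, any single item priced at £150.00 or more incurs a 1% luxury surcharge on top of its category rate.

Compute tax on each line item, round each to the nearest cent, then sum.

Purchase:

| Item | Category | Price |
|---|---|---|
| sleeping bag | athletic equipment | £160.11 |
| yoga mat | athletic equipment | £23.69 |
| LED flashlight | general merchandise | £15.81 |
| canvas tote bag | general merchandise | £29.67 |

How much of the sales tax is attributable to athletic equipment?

Sleeping bag £160.11: athletic equipment → 3.75% + 1% surcharge = 4.75% → £7.61
Yoga mat £23.69: athletic equipment → 3.75% → £0.89
Tax on athletic equipment = £7.61 + £0.89 = £8.50

£8.50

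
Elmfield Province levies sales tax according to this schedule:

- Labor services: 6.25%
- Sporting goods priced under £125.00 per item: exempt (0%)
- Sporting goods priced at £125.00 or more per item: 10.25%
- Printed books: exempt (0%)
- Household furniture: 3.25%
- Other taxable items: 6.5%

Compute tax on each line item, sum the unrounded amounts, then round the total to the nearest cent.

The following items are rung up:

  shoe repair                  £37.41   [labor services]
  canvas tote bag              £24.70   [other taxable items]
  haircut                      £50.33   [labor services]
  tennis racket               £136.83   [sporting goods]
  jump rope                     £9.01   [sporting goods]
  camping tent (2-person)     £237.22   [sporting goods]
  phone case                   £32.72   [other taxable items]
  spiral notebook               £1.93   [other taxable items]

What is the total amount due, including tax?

£577.83

Shoe repair £37.41: labor services → 6.25% → £2.338125
Canvas tote bag £24.70: other taxable items → 6.5% → £1.6055
Haircut £50.33: labor services → 6.25% → £3.145625
Tennis racket £136.83: sporting goods, £125.00 or more → 10.25% → £14.025075
Jump rope £9.01: sporting goods, under £125.00 → 0% → £0.00
Camping tent (2-person) £237.22: sporting goods, £125.00 or more → 10.25% → £24.31505
Phone case £32.72: other taxable items → 6.5% → £2.1268
Spiral notebook £1.93: other taxable items → 6.5% → £0.12545
Subtotal = £530.15; unrounded tax = £47.681625 → £47.68; total due = £577.83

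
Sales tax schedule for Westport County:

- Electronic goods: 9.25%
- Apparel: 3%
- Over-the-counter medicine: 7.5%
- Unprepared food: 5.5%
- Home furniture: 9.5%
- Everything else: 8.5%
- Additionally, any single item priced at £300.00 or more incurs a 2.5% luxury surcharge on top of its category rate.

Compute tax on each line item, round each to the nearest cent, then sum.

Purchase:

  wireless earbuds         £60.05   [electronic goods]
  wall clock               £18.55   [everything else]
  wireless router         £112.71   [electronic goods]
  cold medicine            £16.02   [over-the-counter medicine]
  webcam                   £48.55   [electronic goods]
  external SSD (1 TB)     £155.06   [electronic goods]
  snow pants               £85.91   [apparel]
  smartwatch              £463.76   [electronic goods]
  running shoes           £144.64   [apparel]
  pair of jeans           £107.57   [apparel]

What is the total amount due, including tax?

£1315.05

Wireless earbuds £60.05: electronic goods → 9.25% → £5.55
Wall clock £18.55: everything else → 8.5% → £1.58
Wireless router £112.71: electronic goods → 9.25% → £10.43
Cold medicine £16.02: over-the-counter medicine → 7.5% → £1.20
Webcam £48.55: electronic goods → 9.25% → £4.49
External SSD (1 TB) £155.06: electronic goods → 9.25% → £14.34
Snow pants £85.91: apparel → 3% → £2.58
Smartwatch £463.76: electronic goods → 9.25% + 2.5% surcharge = 11.75% → £54.49
Running shoes £144.64: apparel → 3% → £4.34
Pair of jeans £107.57: apparel → 3% → £3.23
Subtotal = £1212.82; tax = £102.23; total due = £1315.05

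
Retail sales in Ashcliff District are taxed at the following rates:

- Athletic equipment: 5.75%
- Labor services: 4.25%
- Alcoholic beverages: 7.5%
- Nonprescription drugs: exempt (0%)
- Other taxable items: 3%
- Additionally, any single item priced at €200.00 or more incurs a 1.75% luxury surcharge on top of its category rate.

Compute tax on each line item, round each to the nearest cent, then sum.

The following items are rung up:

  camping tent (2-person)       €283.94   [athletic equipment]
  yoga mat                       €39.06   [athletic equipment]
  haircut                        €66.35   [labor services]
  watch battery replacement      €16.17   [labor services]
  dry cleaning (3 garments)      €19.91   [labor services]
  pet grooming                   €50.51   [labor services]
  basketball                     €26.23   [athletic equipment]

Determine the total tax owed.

€31.57

Camping tent (2-person) €283.94: athletic equipment → 5.75% + 1.75% surcharge = 7.5% → €21.30
Yoga mat €39.06: athletic equipment → 5.75% → €2.25
Haircut €66.35: labor services → 4.25% → €2.82
Watch battery replacement €16.17: labor services → 4.25% → €0.69
Dry cleaning (3 garments) €19.91: labor services → 4.25% → €0.85
Pet grooming €50.51: labor services → 4.25% → €2.15
Basketball €26.23: athletic equipment → 5.75% → €1.51
Total tax = €21.30 + €2.25 + €2.82 + €0.69 + €0.85 + €2.15 + €1.51 = €31.57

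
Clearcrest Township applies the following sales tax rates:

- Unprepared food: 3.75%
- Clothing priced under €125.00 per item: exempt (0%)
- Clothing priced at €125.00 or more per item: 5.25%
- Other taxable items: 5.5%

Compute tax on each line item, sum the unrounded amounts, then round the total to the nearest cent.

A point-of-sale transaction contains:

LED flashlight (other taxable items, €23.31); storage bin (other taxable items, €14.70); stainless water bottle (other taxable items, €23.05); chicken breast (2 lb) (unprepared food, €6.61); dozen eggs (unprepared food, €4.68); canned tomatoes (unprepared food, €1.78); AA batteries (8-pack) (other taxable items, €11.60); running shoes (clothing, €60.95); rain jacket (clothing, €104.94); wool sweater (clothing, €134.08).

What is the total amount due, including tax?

€397.23

LED flashlight €23.31: other taxable items → 5.5% → €1.28205
Storage bin €14.70: other taxable items → 5.5% → €0.8085
Stainless water bottle €23.05: other taxable items → 5.5% → €1.26775
Chicken breast (2 lb) €6.61: unprepared food → 3.75% → €0.247875
Dozen eggs €4.68: unprepared food → 3.75% → €0.1755
Canned tomatoes €1.78: unprepared food → 3.75% → €0.06675
AA batteries (8-pack) €11.60: other taxable items → 5.5% → €0.638
Running shoes €60.95: clothing, under €125.00 → 0% → €0.00
Rain jacket €104.94: clothing, under €125.00 → 0% → €0.00
Wool sweater €134.08: clothing, €125.00 or more → 5.25% → €7.0392
Subtotal = €385.70; unrounded tax = €11.525625 → €11.53; total due = €397.23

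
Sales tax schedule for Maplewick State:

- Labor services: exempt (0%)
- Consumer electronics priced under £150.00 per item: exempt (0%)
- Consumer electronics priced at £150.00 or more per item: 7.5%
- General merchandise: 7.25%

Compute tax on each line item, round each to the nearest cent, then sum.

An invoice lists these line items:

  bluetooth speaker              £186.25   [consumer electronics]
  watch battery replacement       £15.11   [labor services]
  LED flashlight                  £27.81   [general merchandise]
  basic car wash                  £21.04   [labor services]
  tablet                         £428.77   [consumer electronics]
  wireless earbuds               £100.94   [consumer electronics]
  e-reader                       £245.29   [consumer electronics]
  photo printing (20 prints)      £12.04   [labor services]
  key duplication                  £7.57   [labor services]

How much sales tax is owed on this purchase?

Bluetooth speaker £186.25: consumer electronics, £150.00 or more → 7.5% → £13.97
Watch battery replacement £15.11: labor services → 0% → £0.00
LED flashlight £27.81: general merchandise → 7.25% → £2.02
Basic car wash £21.04: labor services → 0% → £0.00
Tablet £428.77: consumer electronics, £150.00 or more → 7.5% → £32.16
Wireless earbuds £100.94: consumer electronics, under £150.00 → 0% → £0.00
E-reader £245.29: consumer electronics, £150.00 or more → 7.5% → £18.40
Photo printing (20 prints) £12.04: labor services → 0% → £0.00
Key duplication £7.57: labor services → 0% → £0.00
Total tax = £13.97 + £2.02 + £32.16 + £18.40 = £66.55

£66.55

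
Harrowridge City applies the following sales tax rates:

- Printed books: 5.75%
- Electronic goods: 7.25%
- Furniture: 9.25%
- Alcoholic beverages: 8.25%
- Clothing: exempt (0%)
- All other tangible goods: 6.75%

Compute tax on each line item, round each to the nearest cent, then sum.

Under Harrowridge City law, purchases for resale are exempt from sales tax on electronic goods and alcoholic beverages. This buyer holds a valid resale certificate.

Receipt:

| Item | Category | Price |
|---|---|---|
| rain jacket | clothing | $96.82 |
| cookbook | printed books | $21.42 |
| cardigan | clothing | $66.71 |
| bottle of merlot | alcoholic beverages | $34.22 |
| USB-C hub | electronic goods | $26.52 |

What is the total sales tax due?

$1.23

Rain jacket $96.82: clothing → 0% → $0.00
Cookbook $21.42: printed books → 5.75% → $1.23
Cardigan $66.71: clothing → 0% → $0.00
Bottle of merlot $34.22: alcoholic beverages, buyer-exempt → 0% → $0.00
USB-C hub $26.52: electronic goods, buyer-exempt → 0% → $0.00
Total tax = $1.23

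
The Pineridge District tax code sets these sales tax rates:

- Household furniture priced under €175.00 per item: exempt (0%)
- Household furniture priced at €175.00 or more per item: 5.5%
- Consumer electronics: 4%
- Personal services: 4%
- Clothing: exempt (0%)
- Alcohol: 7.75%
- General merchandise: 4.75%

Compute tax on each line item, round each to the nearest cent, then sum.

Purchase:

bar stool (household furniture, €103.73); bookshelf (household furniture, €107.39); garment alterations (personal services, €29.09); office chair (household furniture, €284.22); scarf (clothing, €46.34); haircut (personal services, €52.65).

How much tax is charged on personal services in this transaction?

€3.27

Garment alterations €29.09: personal services → 4% → €1.16
Haircut €52.65: personal services → 4% → €2.11
Tax on personal services = €1.16 + €2.11 = €3.27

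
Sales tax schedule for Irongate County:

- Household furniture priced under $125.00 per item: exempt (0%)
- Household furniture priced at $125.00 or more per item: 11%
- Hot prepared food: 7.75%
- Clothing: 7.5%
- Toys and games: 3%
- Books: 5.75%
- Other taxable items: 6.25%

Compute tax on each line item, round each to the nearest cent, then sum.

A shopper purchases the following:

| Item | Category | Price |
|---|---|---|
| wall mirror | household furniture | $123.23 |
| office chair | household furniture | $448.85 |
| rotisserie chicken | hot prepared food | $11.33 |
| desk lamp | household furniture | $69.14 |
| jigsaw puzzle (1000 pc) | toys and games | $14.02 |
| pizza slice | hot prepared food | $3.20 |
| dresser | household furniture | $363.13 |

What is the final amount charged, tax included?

$1123.76

Wall mirror $123.23: household furniture, under $125.00 → 0% → $0.00
Office chair $448.85: household furniture, $125.00 or more → 11% → $49.37
Rotisserie chicken $11.33: hot prepared food → 7.75% → $0.88
Desk lamp $69.14: household furniture, under $125.00 → 0% → $0.00
Jigsaw puzzle (1000 pc) $14.02: toys and games → 3% → $0.42
Pizza slice $3.20: hot prepared food → 7.75% → $0.25
Dresser $363.13: household furniture, $125.00 or more → 11% → $39.94
Subtotal = $1032.90; tax = $90.86; total due = $1123.76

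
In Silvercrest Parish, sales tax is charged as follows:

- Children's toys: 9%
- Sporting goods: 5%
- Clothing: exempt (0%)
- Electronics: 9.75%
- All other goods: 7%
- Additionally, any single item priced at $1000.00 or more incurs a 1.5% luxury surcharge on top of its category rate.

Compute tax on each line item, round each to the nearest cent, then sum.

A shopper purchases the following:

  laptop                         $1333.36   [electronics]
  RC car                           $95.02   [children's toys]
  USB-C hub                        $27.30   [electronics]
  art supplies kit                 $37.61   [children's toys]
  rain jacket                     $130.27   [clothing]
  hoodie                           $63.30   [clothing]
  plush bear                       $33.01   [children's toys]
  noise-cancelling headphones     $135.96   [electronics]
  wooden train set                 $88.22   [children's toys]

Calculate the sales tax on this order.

Laptop $1333.36: electronics → 9.75% + 1.5% surcharge = 11.25% → $150.00
RC car $95.02: children's toys → 9% → $8.55
USB-C hub $27.30: electronics → 9.75% → $2.66
Art supplies kit $37.61: children's toys → 9% → $3.38
Rain jacket $130.27: clothing → 0% → $0.00
Hoodie $63.30: clothing → 0% → $0.00
Plush bear $33.01: children's toys → 9% → $2.97
Noise-cancelling headphones $135.96: electronics → 9.75% → $13.26
Wooden train set $88.22: children's toys → 9% → $7.94
Total tax = $150.00 + $8.55 + $2.66 + $3.38 + $2.97 + $13.26 + $7.94 = $188.76

$188.76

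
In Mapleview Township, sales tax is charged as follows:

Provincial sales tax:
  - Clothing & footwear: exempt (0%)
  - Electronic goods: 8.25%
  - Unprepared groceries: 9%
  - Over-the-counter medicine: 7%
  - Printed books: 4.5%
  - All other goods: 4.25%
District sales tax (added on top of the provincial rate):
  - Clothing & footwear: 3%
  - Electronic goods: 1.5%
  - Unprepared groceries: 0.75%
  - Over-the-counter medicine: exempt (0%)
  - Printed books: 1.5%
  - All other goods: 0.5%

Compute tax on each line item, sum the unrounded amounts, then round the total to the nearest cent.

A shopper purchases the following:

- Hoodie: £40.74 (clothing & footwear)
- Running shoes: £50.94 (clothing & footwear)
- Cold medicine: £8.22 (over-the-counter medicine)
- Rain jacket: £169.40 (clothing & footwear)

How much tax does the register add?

Hoodie £40.74: clothing & footwear → 0% + 3% district = 3% → £1.2222
Running shoes £50.94: clothing & footwear → 0% + 3% district = 3% → £1.5282
Cold medicine £8.22: over-the-counter medicine → 7% + 0% district = 7% → £0.5754
Rain jacket £169.40: clothing & footwear → 0% + 3% district = 3% → £5.082
Unrounded tax sum = £8.4078 → £8.41

£8.41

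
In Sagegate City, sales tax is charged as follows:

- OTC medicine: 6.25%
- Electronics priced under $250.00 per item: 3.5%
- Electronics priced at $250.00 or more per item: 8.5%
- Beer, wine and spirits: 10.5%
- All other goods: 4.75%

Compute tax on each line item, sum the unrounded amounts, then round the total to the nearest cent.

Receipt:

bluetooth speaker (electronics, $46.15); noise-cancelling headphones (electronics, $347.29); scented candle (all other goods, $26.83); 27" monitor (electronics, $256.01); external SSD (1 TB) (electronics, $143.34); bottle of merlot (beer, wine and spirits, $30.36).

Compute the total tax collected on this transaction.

Bluetooth speaker $46.15: electronics, under $250.00 → 3.5% → $1.61525
Noise-cancelling headphones $347.29: electronics, $250.00 or more → 8.5% → $29.51965
Scented candle $26.83: all other goods → 4.75% → $1.274425
27" monitor $256.01: electronics, $250.00 or more → 8.5% → $21.76085
External SSD (1 TB) $143.34: electronics, under $250.00 → 3.5% → $5.0169
Bottle of merlot $30.36: beer, wine and spirits → 10.5% → $3.1878
Unrounded tax sum = $62.374875 → $62.37

$62.37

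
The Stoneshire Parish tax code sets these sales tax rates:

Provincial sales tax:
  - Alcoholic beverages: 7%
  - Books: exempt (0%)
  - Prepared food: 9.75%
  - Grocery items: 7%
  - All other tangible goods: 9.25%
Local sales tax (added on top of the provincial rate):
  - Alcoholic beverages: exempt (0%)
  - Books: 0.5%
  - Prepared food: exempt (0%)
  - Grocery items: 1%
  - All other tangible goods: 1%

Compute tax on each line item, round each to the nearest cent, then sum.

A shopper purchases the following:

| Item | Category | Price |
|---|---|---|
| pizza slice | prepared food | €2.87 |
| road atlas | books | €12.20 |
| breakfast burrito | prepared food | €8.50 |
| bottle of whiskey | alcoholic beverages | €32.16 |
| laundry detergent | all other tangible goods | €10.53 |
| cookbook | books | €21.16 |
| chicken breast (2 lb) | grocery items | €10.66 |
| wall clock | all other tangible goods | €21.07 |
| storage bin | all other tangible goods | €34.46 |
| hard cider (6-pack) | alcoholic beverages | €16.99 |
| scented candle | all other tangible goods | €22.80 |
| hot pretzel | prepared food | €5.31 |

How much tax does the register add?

€15.20

Pizza slice €2.87: prepared food → 9.75% + 0% local = 9.75% → €0.28
Road atlas €12.20: books → 0% + 0.5% local = 0.5% → €0.06
Breakfast burrito €8.50: prepared food → 9.75% + 0% local = 9.75% → €0.83
Bottle of whiskey €32.16: alcoholic beverages → 7% + 0% local = 7% → €2.25
Laundry detergent €10.53: all other tangible goods → 9.25% + 1% local = 10.25% → €1.08
Cookbook €21.16: books → 0% + 0.5% local = 0.5% → €0.11
Chicken breast (2 lb) €10.66: grocery items → 7% + 1% local = 8% → €0.85
Wall clock €21.07: all other tangible goods → 9.25% + 1% local = 10.25% → €2.16
Storage bin €34.46: all other tangible goods → 9.25% + 1% local = 10.25% → €3.53
Hard cider (6-pack) €16.99: alcoholic beverages → 7% + 0% local = 7% → €1.19
Scented candle €22.80: all other tangible goods → 9.25% + 1% local = 10.25% → €2.34
Hot pretzel €5.31: prepared food → 9.75% + 0% local = 9.75% → €0.52
Total tax = €0.28 + €0.06 + €0.83 + €2.25 + €1.08 + €0.11 + €0.85 + €2.16 + €3.53 + €1.19 + €2.34 + €0.52 = €15.20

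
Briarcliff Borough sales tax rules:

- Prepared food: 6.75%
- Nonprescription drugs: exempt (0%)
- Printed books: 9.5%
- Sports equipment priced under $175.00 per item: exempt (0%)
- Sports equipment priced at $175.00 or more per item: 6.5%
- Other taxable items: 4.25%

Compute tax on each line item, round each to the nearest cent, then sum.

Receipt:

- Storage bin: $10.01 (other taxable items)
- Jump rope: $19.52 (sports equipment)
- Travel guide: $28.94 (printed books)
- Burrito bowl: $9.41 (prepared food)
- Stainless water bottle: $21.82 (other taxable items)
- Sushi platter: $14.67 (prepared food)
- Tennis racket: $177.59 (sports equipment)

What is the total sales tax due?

$17.28

Storage bin $10.01: other taxable items → 4.25% → $0.43
Jump rope $19.52: sports equipment, under $175.00 → 0% → $0.00
Travel guide $28.94: printed books → 9.5% → $2.75
Burrito bowl $9.41: prepared food → 6.75% → $0.64
Stainless water bottle $21.82: other taxable items → 4.25% → $0.93
Sushi platter $14.67: prepared food → 6.75% → $0.99
Tennis racket $177.59: sports equipment, $175.00 or more → 6.5% → $11.54
Total tax = $0.43 + $2.75 + $0.64 + $0.93 + $0.99 + $11.54 = $17.28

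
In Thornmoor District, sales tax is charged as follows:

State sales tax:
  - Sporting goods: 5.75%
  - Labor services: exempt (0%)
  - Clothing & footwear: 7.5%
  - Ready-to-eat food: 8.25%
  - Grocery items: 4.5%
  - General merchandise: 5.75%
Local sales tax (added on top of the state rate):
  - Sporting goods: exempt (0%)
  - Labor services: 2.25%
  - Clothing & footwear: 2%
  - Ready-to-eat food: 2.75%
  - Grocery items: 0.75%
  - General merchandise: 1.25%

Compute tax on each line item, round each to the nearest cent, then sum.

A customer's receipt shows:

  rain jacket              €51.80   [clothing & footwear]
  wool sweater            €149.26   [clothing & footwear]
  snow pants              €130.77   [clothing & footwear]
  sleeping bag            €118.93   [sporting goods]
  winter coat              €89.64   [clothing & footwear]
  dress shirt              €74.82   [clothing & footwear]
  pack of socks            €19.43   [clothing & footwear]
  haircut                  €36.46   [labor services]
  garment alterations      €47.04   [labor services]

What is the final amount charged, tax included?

€775.87

Rain jacket €51.80: clothing & footwear → 7.5% + 2% local = 9.5% → €4.92
Wool sweater €149.26: clothing & footwear → 7.5% + 2% local = 9.5% → €14.18
Snow pants €130.77: clothing & footwear → 7.5% + 2% local = 9.5% → €12.42
Sleeping bag €118.93: sporting goods → 5.75% + 0% local = 5.75% → €6.84
Winter coat €89.64: clothing & footwear → 7.5% + 2% local = 9.5% → €8.52
Dress shirt €74.82: clothing & footwear → 7.5% + 2% local = 9.5% → €7.11
Pack of socks €19.43: clothing & footwear → 7.5% + 2% local = 9.5% → €1.85
Haircut €36.46: labor services → 0% + 2.25% local = 2.25% → €0.82
Garment alterations €47.04: labor services → 0% + 2.25% local = 2.25% → €1.06
Subtotal = €718.15; tax = €57.72; total due = €775.87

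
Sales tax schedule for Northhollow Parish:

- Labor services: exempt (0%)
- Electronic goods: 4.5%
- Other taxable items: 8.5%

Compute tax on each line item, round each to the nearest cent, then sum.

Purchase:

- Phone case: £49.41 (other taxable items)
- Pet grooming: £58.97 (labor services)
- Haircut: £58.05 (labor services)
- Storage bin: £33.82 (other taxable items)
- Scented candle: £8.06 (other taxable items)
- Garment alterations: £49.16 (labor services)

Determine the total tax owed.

£7.76

Phone case £49.41: other taxable items → 8.5% → £4.20
Pet grooming £58.97: labor services → 0% → £0.00
Haircut £58.05: labor services → 0% → £0.00
Storage bin £33.82: other taxable items → 8.5% → £2.87
Scented candle £8.06: other taxable items → 8.5% → £0.69
Garment alterations £49.16: labor services → 0% → £0.00
Total tax = £4.20 + £2.87 + £0.69 = £7.76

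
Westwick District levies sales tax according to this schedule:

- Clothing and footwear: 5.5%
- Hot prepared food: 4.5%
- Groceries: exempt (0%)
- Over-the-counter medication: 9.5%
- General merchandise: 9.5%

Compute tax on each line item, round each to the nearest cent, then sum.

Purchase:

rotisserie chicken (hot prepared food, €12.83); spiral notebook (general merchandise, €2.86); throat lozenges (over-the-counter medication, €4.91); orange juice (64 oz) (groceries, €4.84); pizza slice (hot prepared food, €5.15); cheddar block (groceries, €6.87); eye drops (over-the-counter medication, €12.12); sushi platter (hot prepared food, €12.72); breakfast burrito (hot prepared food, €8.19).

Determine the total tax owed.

Rotisserie chicken €12.83: hot prepared food → 4.5% → €0.58
Spiral notebook €2.86: general merchandise → 9.5% → €0.27
Throat lozenges €4.91: over-the-counter medication → 9.5% → €0.47
Orange juice (64 oz) €4.84: groceries → 0% → €0.00
Pizza slice €5.15: hot prepared food → 4.5% → €0.23
Cheddar block €6.87: groceries → 0% → €0.00
Eye drops €12.12: over-the-counter medication → 9.5% → €1.15
Sushi platter €12.72: hot prepared food → 4.5% → €0.57
Breakfast burrito €8.19: hot prepared food → 4.5% → €0.37
Total tax = €0.58 + €0.27 + €0.47 + €0.23 + €1.15 + €0.57 + €0.37 = €3.64

€3.64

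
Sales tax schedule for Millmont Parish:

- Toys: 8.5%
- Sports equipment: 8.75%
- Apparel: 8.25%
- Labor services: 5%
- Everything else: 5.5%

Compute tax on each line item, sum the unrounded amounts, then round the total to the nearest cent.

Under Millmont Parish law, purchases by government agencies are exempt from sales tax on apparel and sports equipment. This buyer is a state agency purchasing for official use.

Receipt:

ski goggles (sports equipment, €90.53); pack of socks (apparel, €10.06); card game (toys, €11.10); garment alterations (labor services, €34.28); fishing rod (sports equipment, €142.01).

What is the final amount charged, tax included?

Ski goggles €90.53: sports equipment, buyer-exempt → 0% → €0.00
Pack of socks €10.06: apparel, buyer-exempt → 0% → €0.00
Card game €11.10: toys → 8.5% → €0.9435
Garment alterations €34.28: labor services → 5% → €1.714
Fishing rod €142.01: sports equipment, buyer-exempt → 0% → €0.00
Subtotal = €287.98; unrounded tax = €2.6575 → €2.66; total due = €290.64

€290.64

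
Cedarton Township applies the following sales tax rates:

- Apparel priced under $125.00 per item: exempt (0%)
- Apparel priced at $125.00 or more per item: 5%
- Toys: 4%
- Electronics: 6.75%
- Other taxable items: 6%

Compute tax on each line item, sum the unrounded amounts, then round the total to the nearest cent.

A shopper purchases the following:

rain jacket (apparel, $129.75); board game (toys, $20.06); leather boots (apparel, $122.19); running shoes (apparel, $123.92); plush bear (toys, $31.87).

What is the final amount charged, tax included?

Rain jacket $129.75: apparel, $125.00 or more → 5% → $6.4875
Board game $20.06: toys → 4% → $0.8024
Leather boots $122.19: apparel, under $125.00 → 0% → $0.00
Running shoes $123.92: apparel, under $125.00 → 0% → $0.00
Plush bear $31.87: toys → 4% → $1.2748
Subtotal = $427.79; unrounded tax = $8.5647 → $8.56; total due = $436.35

$436.35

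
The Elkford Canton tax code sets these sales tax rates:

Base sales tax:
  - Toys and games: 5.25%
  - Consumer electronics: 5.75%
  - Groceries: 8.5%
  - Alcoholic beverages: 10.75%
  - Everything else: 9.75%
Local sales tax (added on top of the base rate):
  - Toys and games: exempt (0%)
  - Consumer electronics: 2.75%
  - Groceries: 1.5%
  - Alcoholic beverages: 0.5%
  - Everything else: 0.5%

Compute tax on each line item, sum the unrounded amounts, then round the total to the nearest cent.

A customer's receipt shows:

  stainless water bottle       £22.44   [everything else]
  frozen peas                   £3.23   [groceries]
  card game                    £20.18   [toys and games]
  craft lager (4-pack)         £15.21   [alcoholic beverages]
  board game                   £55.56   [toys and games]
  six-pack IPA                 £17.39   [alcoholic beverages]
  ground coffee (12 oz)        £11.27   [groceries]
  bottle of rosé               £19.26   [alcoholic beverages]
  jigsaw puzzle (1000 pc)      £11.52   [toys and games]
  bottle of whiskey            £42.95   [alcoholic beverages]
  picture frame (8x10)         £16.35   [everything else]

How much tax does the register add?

Stainless water bottle £22.44: everything else → 9.75% + 0.5% local = 10.25% → £2.3001
Frozen peas £3.23: groceries → 8.5% + 1.5% local = 10% → £0.323
Card game £20.18: toys and games → 5.25% + 0% local = 5.25% → £1.05945
Craft lager (4-pack) £15.21: alcoholic beverages → 10.75% + 0.5% local = 11.25% → £1.711125
Board game £55.56: toys and games → 5.25% + 0% local = 5.25% → £2.9169
Six-pack IPA £17.39: alcoholic beverages → 10.75% + 0.5% local = 11.25% → £1.956375
Ground coffee (12 oz) £11.27: groceries → 8.5% + 1.5% local = 10% → £1.127
Bottle of rosé £19.26: alcoholic beverages → 10.75% + 0.5% local = 11.25% → £2.16675
Jigsaw puzzle (1000 pc) £11.52: toys and games → 5.25% + 0% local = 5.25% → £0.6048
Bottle of whiskey £42.95: alcoholic beverages → 10.75% + 0.5% local = 11.25% → £4.831875
Picture frame (8x10) £16.35: everything else → 9.75% + 0.5% local = 10.25% → £1.675875
Unrounded tax sum = £20.67325 → £20.67

£20.67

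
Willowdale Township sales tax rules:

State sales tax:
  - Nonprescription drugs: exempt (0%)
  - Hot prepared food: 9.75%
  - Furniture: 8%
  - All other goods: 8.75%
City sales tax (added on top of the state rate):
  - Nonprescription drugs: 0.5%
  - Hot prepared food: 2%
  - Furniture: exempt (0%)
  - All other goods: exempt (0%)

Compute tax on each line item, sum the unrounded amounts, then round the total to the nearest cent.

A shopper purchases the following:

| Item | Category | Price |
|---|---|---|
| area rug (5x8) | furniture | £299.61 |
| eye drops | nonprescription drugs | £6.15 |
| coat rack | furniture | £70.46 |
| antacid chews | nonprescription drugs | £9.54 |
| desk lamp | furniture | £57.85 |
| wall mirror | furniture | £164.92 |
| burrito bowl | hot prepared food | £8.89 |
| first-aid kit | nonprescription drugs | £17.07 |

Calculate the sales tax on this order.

Area rug (5x8) £299.61: furniture → 8% + 0% city = 8% → £23.9688
Eye drops £6.15: nonprescription drugs → 0% + 0.5% city = 0.5% → £0.03075
Coat rack £70.46: furniture → 8% + 0% city = 8% → £5.6368
Antacid chews £9.54: nonprescription drugs → 0% + 0.5% city = 0.5% → £0.0477
Desk lamp £57.85: furniture → 8% + 0% city = 8% → £4.628
Wall mirror £164.92: furniture → 8% + 0% city = 8% → £13.1936
Burrito bowl £8.89: hot prepared food → 9.75% + 2% city = 11.75% → £1.044575
First-aid kit £17.07: nonprescription drugs → 0% + 0.5% city = 0.5% → £0.08535
Unrounded tax sum = £48.635575 → £48.64

£48.64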